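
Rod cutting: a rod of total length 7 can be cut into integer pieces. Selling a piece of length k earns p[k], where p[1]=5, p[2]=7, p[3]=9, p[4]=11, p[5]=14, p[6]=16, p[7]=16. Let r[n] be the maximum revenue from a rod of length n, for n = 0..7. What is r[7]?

35

   n    0    1    2    3    4    5    6    7
r[n]    0    5   10   15   20   25   30   35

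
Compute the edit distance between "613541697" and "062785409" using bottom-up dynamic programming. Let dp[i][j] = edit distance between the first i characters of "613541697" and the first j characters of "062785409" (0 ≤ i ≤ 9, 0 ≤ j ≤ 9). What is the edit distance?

   ''  0  6  2  7  8  5  4  0  9
''  0  1  2  3  4  5  6  7  8  9
 6  1  1  1  2  3  4  5  6  7  8
 1  2  2  2  2  3  4  5  6  7  8
 3  3  3  3  3  3  4  5  6  7  8
 5  4  4  4  4  4  4  4  5  6  7
 4  5  5  5  5  5  5  5  4  5  6
 1  6  6  6  6  6  6  6  5  5  6
 6  7  7  6  7  7  7  7  6  6  6
 9  8  8  7  7  8  8  8  7  7  6
 7  9  9  8  8  7  8  9  8  8  7

7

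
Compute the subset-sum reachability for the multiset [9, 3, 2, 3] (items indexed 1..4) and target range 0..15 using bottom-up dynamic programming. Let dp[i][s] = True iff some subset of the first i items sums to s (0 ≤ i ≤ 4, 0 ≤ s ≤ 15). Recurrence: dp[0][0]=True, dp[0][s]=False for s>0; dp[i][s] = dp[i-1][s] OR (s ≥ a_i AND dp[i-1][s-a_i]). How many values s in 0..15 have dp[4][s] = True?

11

i\s   0   1   2   3   4   5   6   7   8   9  10  11  12  13  14  15
  0   T   F   F   F   F   F   F   F   F   F   F   F   F   F   F   F
  1   T   F   F   F   F   F   F   F   F   T   F   F   F   F   F   F
  2   T   F   F   T   F   F   F   F   F   T   F   F   T   F   F   F
  3   T   F   T   T   F   T   F   F   F   T   F   T   T   F   T   F
  4   T   F   T   T   F   T   T   F   T   T   F   T   T   F   T   T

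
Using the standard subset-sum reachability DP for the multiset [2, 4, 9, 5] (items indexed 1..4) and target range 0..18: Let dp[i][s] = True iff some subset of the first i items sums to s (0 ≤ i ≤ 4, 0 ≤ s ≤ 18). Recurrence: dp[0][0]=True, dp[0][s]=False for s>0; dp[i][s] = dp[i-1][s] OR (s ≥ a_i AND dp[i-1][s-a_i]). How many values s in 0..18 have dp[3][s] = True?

i\s   0   1   2   3   4   5   6   7   8   9  10  11  12  13  14  15  16  17  18
  0   T   F   F   F   F   F   F   F   F   F   F   F   F   F   F   F   F   F   F
  1   T   F   T   F   F   F   F   F   F   F   F   F   F   F   F   F   F   F   F
  2   T   F   T   F   T   F   T   F   F   F   F   F   F   F   F   F   F   F   F
  3   T   F   T   F   T   F   T   F   F   T   F   T   F   T   F   T   F   F   F
  4   T   F   T   F   T   T   T   T   F   T   F   T   F   T   T   T   T   F   T

8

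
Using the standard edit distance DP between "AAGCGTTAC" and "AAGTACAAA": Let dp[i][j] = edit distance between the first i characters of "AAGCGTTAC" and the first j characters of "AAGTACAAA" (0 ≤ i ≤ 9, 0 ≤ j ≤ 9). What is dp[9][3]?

   ''  A  A  G  T  A  C  A  A  A
''  0  1  2  3  4  5  6  7  8  9
 A  1  0  1  2  3  4  5  6  7  8
 A  2  1  0  1  2  3  4  5  6  7
 G  3  2  1  0  1  2  3  4  5  6
 C  4  3  2  1  1  2  2  3  4  5
 G  5  4  3  2  2  2  3  3  4  5
 T  6  5  4  3  2  3  3  4  4  5
 T  7  6  5  4  3  3  4  4  5  5
 A  8  7  6  5  4  3  4  4  4  5
 C  9  8  7  6  5  4  3  4  5  5

6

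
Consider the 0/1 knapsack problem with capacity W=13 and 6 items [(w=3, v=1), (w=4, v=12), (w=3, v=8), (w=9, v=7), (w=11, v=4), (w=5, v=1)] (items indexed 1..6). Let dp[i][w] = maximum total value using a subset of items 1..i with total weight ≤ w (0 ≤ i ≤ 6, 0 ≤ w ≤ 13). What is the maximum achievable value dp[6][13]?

i\w   0   1   2   3   4   5   6   7   8   9  10  11  12  13
  0   0   0   0   0   0   0   0   0   0   0   0   0   0   0
  1   0   0   0   1   1   1   1   1   1   1   1   1   1   1
  2   0   0   0   1  12  12  12  13  13  13  13  13  13  13
  3   0   0   0   8  12  12  12  20  20  20  21  21  21  21
  4   0   0   0   8  12  12  12  20  20  20  21  21  21  21
  5   0   0   0   8  12  12  12  20  20  20  21  21  21  21
  6   0   0   0   8  12  12  12  20  20  20  21  21  21  21

21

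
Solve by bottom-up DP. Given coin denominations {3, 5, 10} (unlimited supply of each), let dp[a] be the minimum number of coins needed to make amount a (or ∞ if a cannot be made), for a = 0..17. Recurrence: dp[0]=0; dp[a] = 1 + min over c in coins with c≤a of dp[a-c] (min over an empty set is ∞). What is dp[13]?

 a  0  1  2  3  4  5  6  7  8  9 10 11 12 13 14 15 16 17
dp  0  -  -  1  -  1  2  -  2  3  1  3  4  2  4  2  3  5
(- denotes ∞ / unreachable)

2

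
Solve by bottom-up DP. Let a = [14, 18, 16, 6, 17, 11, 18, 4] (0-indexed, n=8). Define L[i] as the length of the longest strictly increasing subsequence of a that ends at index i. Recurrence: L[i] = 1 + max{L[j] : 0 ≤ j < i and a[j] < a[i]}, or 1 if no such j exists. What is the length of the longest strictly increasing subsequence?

4

   i    0    1    2    3    4    5    6    7
a[i]   14   18   16    6   17   11   18    4
L[i]    1    2    2    1    3    2    4    1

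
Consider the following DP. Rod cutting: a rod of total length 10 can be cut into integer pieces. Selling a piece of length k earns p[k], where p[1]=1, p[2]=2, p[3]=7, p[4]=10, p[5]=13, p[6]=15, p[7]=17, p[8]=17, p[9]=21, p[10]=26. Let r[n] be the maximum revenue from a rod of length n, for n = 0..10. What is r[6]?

15

   n    0    1    2    3    4    5    6    7    8    9   10
r[n]    0    1    2    7   10   13   15   17   20   23   26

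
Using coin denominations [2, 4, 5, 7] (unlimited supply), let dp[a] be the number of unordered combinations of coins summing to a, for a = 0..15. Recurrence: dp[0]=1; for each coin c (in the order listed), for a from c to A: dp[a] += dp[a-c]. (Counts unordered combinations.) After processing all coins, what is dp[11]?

after  coin     0     1     2     3     4     5     6     7     8     9    10    11    12    13    14    15
          2     1     0     1     0     1     0     1     0     1     0     1     0     1     0     1     0
          4     1     0     1     0     2     0     2     0     3     0     3     0     4     0     4     0
          5     1     0     1     0     2     1     2     1     3     2     4     2     5     3     6     4
          7     1     0     1     0     2     1     2     2     3     3     4     4     6     5     8     7

4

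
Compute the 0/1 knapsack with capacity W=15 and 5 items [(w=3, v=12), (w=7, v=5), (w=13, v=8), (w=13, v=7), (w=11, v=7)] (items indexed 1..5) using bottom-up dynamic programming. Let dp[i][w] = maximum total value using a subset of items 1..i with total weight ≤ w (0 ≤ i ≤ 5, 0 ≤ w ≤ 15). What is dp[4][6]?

12

i\w   0   1   2   3   4   5   6   7   8   9  10  11  12  13  14  15
  0   0   0   0   0   0   0   0   0   0   0   0   0   0   0   0   0
  1   0   0   0  12  12  12  12  12  12  12  12  12  12  12  12  12
  2   0   0   0  12  12  12  12  12  12  12  17  17  17  17  17  17
  3   0   0   0  12  12  12  12  12  12  12  17  17  17  17  17  17
  4   0   0   0  12  12  12  12  12  12  12  17  17  17  17  17  17
  5   0   0   0  12  12  12  12  12  12  12  17  17  17  17  19  19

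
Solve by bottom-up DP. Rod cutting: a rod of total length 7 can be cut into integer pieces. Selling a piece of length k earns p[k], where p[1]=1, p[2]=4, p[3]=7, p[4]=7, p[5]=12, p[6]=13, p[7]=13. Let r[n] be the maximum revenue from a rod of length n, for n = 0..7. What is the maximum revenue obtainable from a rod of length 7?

   n    0    1    2    3    4    5    6    7
r[n]    0    1    4    7    8   12   14   16

16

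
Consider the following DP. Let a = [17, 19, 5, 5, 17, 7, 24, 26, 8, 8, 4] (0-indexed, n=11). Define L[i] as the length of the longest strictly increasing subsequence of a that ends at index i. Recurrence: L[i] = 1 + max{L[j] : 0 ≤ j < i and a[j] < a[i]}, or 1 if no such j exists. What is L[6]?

3

   i    0    1    2    3    4    5    6    7    8    9   10
a[i]   17   19    5    5   17    7   24   26    8    8    4
L[i]    1    2    1    1    2    2    3    4    3    3    1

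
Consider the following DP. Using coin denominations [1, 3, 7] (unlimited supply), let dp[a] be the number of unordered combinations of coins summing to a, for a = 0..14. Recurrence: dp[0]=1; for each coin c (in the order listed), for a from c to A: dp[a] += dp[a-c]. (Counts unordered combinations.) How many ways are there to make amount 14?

after  coin     0     1     2     3     4     5     6     7     8     9    10    11    12    13    14
          1     1     1     1     1     1     1     1     1     1     1     1     1     1     1     1
          3     1     1     1     2     2     2     3     3     3     4     4     4     5     5     5
          7     1     1     1     2     2     2     3     4     4     5     6     6     7     8     9

9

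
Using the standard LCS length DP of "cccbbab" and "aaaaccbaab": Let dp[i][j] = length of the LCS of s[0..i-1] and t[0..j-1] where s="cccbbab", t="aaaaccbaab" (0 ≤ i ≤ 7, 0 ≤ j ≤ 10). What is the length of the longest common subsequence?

5

   ''  a  a  a  a  c  c  b  a  a  b
''  0  0  0  0  0  0  0  0  0  0  0
 c  0  0  0  0  0  1  1  1  1  1  1
 c  0  0  0  0  0  1  2  2  2  2  2
 c  0  0  0  0  0  1  2  2  2  2  2
 b  0  0  0  0  0  1  2  3  3  3  3
 b  0  0  0  0  0  1  2  3  3  3  4
 a  0  1  1  1  1  1  2  3  4  4  4
 b  0  1  1  1  1  1  2  3  4  4  5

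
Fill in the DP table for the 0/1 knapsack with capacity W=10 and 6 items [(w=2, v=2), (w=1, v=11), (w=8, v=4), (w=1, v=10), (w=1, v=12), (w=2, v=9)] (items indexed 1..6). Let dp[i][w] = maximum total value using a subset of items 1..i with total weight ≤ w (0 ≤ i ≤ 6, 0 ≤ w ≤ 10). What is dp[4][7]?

i\w   0   1   2   3   4   5   6   7   8   9  10
  0   0   0   0   0   0   0   0   0   0   0   0
  1   0   0   2   2   2   2   2   2   2   2   2
  2   0  11  11  13  13  13  13  13  13  13  13
  3   0  11  11  13  13  13  13  13  13  15  15
  4   0  11  21  21  23  23  23  23  23  23  25
  5   0  12  23  33  33  35  35  35  35  35  35
  6   0  12  23  33  33  42  42  44  44  44  44

23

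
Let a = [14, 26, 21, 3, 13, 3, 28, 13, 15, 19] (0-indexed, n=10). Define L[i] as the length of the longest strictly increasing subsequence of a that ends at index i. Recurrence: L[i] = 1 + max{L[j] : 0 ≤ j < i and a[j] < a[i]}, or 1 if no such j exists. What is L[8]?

   i    0    1    2    3    4    5    6    7    8    9
a[i]   14   26   21    3   13    3   28   13   15   19
L[i]    1    2    2    1    2    1    3    2    3    4

3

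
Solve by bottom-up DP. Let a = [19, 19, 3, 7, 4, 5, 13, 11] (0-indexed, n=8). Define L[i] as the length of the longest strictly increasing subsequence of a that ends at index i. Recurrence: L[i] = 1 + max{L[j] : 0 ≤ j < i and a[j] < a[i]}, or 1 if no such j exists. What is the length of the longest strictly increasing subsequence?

4

   i    0    1    2    3    4    5    6    7
a[i]   19   19    3    7    4    5   13   11
L[i]    1    1    1    2    2    3    4    4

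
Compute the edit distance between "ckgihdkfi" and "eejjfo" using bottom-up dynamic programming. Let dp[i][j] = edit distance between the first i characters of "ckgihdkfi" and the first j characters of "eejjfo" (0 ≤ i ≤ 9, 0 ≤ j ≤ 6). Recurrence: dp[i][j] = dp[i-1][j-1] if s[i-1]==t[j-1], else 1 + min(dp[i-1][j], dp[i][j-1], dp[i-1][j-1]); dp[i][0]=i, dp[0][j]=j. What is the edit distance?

8

   ''  e  e  j  j  f  o
''  0  1  2  3  4  5  6
 c  1  1  2  3  4  5  6
 k  2  2  2  3  4  5  6
 g  3  3  3  3  4  5  6
 i  4  4  4  4  4  5  6
 h  5  5  5  5  5  5  6
 d  6  6  6  6  6  6  6
 k  7  7  7  7  7  7  7
 f  8  8  8  8  8  7  8
 i  9  9  9  9  9  8  8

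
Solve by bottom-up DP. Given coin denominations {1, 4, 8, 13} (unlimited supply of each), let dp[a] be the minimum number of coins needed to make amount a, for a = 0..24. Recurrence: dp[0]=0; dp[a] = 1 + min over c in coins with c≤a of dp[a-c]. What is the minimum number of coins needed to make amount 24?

3

 a  0  1  2  3  4  5  6  7  8  9 10 11 12 13 14 15 16 17 18 19 20 21 22 23 24
dp  0  1  2  3  1  2  3  4  1  2  3  4  2  1  2  3  2  2  3  4  3  2  3  4  3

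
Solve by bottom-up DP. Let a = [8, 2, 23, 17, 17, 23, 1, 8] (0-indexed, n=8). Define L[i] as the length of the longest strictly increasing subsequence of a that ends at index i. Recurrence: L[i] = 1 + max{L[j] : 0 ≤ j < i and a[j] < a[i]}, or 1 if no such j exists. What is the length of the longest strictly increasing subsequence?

3

   i    0    1    2    3    4    5    6    7
a[i]    8    2   23   17   17   23    1    8
L[i]    1    1    2    2    2    3    1    2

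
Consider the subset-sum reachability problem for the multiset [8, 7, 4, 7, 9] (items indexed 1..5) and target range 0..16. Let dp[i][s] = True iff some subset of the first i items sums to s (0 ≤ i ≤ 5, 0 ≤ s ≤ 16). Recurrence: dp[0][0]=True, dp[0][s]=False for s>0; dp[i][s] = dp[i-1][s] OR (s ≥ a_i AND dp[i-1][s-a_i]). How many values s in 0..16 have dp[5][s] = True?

11

i\s   0   1   2   3   4   5   6   7   8   9  10  11  12  13  14  15  16
  0   T   F   F   F   F   F   F   F   F   F   F   F   F   F   F   F   F
  1   T   F   F   F   F   F   F   F   T   F   F   F   F   F   F   F   F
  2   T   F   F   F   F   F   F   T   T   F   F   F   F   F   F   T   F
  3   T   F   F   F   T   F   F   T   T   F   F   T   T   F   F   T   F
  4   T   F   F   F   T   F   F   T   T   F   F   T   T   F   T   T   F
  5   T   F   F   F   T   F   F   T   T   T   F   T   T   T   T   T   T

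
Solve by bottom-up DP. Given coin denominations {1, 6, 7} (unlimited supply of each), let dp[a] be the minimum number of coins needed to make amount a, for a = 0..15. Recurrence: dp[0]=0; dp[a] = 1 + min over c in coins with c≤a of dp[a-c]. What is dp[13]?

 a  0  1  2  3  4  5  6  7  8  9 10 11 12 13 14 15
dp  0  1  2  3  4  5  1  1  2  3  4  5  2  2  2  3

2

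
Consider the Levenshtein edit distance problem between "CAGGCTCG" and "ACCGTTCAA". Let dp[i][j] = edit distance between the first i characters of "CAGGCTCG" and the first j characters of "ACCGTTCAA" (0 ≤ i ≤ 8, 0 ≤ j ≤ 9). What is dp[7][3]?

   ''  A  C  C  G  T  T  C  A  A
''  0  1  2  3  4  5  6  7  8  9
 C  1  1  1  2  3  4  5  6  7  8
 A  2  1  2  2  3  4  5  6  6  7
 G  3  2  2  3  2  3  4  5  6  7
 G  4  3  3  3  3  3  4  5  6  7
 C  5  4  3  3  4  4  4  4  5  6
 T  6  5  4  4  4  4  4  5  5  6
 C  7  6  5  4  5  5  5  4  5  6
 G  8  7  6  5  4  5  6  5  5  6

4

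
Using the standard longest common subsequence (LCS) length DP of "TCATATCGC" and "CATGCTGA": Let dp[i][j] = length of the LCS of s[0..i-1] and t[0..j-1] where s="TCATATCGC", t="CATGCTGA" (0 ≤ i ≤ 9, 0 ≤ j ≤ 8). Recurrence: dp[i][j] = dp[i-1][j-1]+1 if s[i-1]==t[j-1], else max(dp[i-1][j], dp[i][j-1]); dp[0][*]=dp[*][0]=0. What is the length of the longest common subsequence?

   ''  C  A  T  G  C  T  G  A
''  0  0  0  0  0  0  0  0  0
 T  0  0  0  1  1  1  1  1  1
 C  0  1  1  1  1  2  2  2  2
 A  0  1  2  2  2  2  2  2  3
 T  0  1  2  3  3  3  3  3  3
 A  0  1  2  3  3  3  3  3  4
 T  0  1  2  3  3  3  4  4  4
 C  0  1  2  3  3  4  4  4  4
 G  0  1  2  3  4  4  4  5  5
 C  0  1  2  3  4  5  5  5  5

5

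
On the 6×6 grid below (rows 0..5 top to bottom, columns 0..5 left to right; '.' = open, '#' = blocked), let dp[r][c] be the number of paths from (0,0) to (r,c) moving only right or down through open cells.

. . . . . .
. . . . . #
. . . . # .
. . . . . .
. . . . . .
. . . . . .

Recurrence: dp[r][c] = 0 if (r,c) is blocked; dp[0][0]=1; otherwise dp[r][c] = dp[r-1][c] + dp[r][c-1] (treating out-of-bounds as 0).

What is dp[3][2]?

r\c   0   1   2   3   4   5
  0   1   1   1   1   1   1
  1   1   2   3   4   5   0
  2   1   3   6  10   0   0
  3   1   4  10  20  20  20
  4   1   5  15  35  55  75
  5   1   6  21  56 111 186

10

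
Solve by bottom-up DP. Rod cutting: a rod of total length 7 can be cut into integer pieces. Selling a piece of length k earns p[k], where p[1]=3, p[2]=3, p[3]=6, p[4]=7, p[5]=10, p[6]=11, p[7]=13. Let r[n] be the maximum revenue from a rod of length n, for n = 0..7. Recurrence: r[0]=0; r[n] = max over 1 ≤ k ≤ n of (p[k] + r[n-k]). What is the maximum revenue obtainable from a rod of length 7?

   n    0    1    2    3    4    5    6    7
r[n]    0    3    6    9   12   15   18   21

21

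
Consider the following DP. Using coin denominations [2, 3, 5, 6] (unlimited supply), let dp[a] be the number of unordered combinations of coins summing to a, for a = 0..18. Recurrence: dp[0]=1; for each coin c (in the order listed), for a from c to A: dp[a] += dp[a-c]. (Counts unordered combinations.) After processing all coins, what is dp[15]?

11

after  coin     0     1     2     3     4     5     6     7     8     9    10    11    12    13    14    15    16    17    18
          2     1     0     1     0     1     0     1     0     1     0     1     0     1     0     1     0     1     0     1
          3     1     0     1     1     1     1     2     1     2     2     2     2     3     2     3     3     3     3     4
          5     1     0     1     1     1     2     2     2     3     3     4     4     5     5     6     7     7     8     9
          6     1     0     1     1     1     2     3     2     4     4     5     6     8     7    10    11    12    14    17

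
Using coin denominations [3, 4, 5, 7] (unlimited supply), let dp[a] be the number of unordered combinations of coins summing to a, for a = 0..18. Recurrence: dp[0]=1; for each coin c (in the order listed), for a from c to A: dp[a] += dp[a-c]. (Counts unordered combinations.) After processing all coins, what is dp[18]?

8

after  coin     0     1     2     3     4     5     6     7     8     9    10    11    12    13    14    15    16    17    18
          3     1     0     0     1     0     0     1     0     0     1     0     0     1     0     0     1     0     0     1
          4     1     0     0     1     1     0     1     1     1     1     1     1     2     1     1     2     2     1     2
          5     1     0     0     1     1     1     1     1     2     2     2     2     3     3     3     4     4     4     5
          7     1     0     0     1     1     1     1     2     2     2     3     3     4     4     5     6     6     7     8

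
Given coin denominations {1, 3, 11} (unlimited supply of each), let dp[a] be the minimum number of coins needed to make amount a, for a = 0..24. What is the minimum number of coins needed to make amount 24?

 a  0  1  2  3  4  5  6  7  8  9 10 11 12 13 14 15 16 17 18 19 20 21 22 23 24
dp  0  1  2  1  2  3  2  3  4  3  4  1  2  3  2  3  4  3  4  5  4  5  2  3  4

4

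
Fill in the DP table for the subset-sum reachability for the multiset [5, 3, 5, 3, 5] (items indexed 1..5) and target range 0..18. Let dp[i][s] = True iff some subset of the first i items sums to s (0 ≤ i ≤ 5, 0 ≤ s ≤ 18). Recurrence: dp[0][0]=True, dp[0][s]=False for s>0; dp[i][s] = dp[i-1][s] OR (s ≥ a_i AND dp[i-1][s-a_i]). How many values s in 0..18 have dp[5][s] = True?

i\s   0   1   2   3   4   5   6   7   8   9  10  11  12  13  14  15  16  17  18
  0   T   F   F   F   F   F   F   F   F   F   F   F   F   F   F   F   F   F   F
  1   T   F   F   F   F   T   F   F   F   F   F   F   F   F   F   F   F   F   F
  2   T   F   F   T   F   T   F   F   T   F   F   F   F   F   F   F   F   F   F
  3   T   F   F   T   F   T   F   F   T   F   T   F   F   T   F   F   F   F   F
  4   T   F   F   T   F   T   T   F   T   F   T   T   F   T   F   F   T   F   F
  5   T   F   F   T   F   T   T   F   T   F   T   T   F   T   F   T   T   F   T

11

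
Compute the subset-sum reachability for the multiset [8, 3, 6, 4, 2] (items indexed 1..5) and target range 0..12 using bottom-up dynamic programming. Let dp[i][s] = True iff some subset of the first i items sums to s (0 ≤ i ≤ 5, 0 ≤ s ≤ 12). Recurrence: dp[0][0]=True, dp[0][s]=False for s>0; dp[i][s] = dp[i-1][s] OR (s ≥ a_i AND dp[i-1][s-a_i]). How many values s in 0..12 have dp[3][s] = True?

i\s   0   1   2   3   4   5   6   7   8   9  10  11  12
  0   T   F   F   F   F   F   F   F   F   F   F   F   F
  1   T   F   F   F   F   F   F   F   T   F   F   F   F
  2   T   F   F   T   F   F   F   F   T   F   F   T   F
  3   T   F   F   T   F   F   T   F   T   T   F   T   F
  4   T   F   F   T   T   F   T   T   T   T   T   T   T
  5   T   F   T   T   T   T   T   T   T   T   T   T   T

6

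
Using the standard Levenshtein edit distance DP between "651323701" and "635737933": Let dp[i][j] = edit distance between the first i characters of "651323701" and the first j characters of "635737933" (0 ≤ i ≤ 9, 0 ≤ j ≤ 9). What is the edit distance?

7

   ''  6  3  5  7  3  7  9  3  3
''  0  1  2  3  4  5  6  7  8  9
 6  1  0  1  2  3  4  5  6  7  8
 5  2  1  1  1  2  3  4  5  6  7
 1  3  2  2  2  2  3  4  5  6  7
 3  4  3  2  3  3  2  3  4  5  6
 2  5  4  3  3  4  3  3  4  5  6
 3  6  5  4  4  4  4  4  4  4  5
 7  7  6  5  5  4  5  4  5  5  5
 0  8  7  6  6  5  5  5  5  6  6
 1  9  8  7  7  6  6  6  6  6  7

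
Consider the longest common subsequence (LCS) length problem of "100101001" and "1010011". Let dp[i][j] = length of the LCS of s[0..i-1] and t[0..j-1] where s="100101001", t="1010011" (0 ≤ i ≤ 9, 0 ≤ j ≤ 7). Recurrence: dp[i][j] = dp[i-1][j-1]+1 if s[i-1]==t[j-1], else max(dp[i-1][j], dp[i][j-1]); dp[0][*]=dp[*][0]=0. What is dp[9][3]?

3

   ''  1  0  1  0  0  1  1
''  0  0  0  0  0  0  0  0
 1  0  1  1  1  1  1  1  1
 0  0  1  2  2  2  2  2  2
 0  0  1  2  2  3  3  3  3
 1  0  1  2  3  3  3  4  4
 0  0  1  2  3  4  4  4  4
 1  0  1  2  3  4  4  5  5
 0  0  1  2  3  4  5  5  5
 0  0  1  2  3  4  5  5  5
 1  0  1  2  3  4  5  6  6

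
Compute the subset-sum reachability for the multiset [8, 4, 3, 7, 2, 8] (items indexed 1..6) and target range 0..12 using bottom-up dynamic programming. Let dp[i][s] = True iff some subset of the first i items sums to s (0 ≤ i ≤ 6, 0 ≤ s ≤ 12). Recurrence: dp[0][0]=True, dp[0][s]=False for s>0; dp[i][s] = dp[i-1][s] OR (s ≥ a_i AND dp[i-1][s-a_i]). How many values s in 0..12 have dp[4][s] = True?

i\s   0   1   2   3   4   5   6   7   8   9  10  11  12
  0   T   F   F   F   F   F   F   F   F   F   F   F   F
  1   T   F   F   F   F   F   F   F   T   F   F   F   F
  2   T   F   F   F   T   F   F   F   T   F   F   F   T
  3   T   F   F   T   T   F   F   T   T   F   F   T   T
  4   T   F   F   T   T   F   F   T   T   F   T   T   T
  5   T   F   T   T   T   T   T   T   T   T   T   T   T
  6   T   F   T   T   T   T   T   T   T   T   T   T   T

8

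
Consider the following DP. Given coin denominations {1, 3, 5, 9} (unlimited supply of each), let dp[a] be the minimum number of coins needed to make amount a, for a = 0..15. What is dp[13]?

3

 a  0  1  2  3  4  5  6  7  8  9 10 11 12 13 14 15
dp  0  1  2  1  2  1  2  3  2  1  2  3  2  3  2  3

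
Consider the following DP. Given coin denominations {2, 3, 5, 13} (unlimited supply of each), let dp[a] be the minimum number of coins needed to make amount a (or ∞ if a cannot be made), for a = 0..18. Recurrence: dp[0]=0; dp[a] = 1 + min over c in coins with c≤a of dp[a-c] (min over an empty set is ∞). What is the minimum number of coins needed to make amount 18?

2

 a  0  1  2  3  4  5  6  7  8  9 10 11 12 13 14 15 16 17 18
dp  0  -  1  1  2  1  2  2  2  3  2  3  3  1  4  2  2  3  2
(- denotes ∞ / unreachable)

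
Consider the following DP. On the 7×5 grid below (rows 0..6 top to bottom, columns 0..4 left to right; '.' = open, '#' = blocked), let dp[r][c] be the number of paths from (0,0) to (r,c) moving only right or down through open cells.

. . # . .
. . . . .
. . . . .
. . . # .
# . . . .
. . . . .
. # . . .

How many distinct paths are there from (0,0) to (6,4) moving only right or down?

99

r\c   0   1   2   3   4
  0   1   1   0   0   0
  1   1   2   2   2   2
  2   1   3   5   7   9
  3   1   4   9   0   9
  4   0   4  13  13  22
  5   0   4  17  30  52
  6   0   0  17  47  99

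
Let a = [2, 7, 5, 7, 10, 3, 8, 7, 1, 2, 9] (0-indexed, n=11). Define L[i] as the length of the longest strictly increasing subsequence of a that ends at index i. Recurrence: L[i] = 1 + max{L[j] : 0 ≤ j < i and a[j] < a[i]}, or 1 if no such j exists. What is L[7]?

   i    0    1    2    3    4    5    6    7    8    9   10
a[i]    2    7    5    7   10    3    8    7    1    2    9
L[i]    1    2    2    3    4    2    4    3    1    2    5

3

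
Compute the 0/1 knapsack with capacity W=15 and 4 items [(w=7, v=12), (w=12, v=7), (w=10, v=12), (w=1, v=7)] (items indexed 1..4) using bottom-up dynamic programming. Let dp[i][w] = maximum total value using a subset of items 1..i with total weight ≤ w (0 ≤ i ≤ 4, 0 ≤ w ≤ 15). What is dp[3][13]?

12

i\w   0   1   2   3   4   5   6   7   8   9  10  11  12  13  14  15
  0   0   0   0   0   0   0   0   0   0   0   0   0   0   0   0   0
  1   0   0   0   0   0   0   0  12  12  12  12  12  12  12  12  12
  2   0   0   0   0   0   0   0  12  12  12  12  12  12  12  12  12
  3   0   0   0   0   0   0   0  12  12  12  12  12  12  12  12  12
  4   0   7   7   7   7   7   7  12  19  19  19  19  19  19  19  19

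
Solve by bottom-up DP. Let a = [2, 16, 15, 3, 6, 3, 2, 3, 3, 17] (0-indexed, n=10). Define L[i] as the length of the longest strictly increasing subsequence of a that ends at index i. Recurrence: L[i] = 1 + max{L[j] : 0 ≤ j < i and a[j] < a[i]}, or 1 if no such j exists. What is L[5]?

   i    0    1    2    3    4    5    6    7    8    9
a[i]    2   16   15    3    6    3    2    3    3   17
L[i]    1    2    2    2    3    2    1    2    2    4

2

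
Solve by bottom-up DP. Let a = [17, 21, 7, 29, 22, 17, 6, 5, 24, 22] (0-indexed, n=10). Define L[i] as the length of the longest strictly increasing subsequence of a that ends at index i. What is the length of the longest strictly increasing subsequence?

4

   i    0    1    2    3    4    5    6    7    8    9
a[i]   17   21    7   29   22   17    6    5   24   22
L[i]    1    2    1    3    3    2    1    1    4    3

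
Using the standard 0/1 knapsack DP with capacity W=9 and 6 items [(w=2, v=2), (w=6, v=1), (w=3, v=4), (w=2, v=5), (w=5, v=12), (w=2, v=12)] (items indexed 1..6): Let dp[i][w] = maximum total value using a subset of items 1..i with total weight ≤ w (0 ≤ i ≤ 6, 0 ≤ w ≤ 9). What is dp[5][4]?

i\w   0   1   2   3   4   5   6   7   8   9
  0   0   0   0   0   0   0   0   0   0   0
  1   0   0   2   2   2   2   2   2   2   2
  2   0   0   2   2   2   2   2   2   3   3
  3   0   0   2   4   4   6   6   6   6   6
  4   0   0   5   5   7   9   9  11  11  11
  5   0   0   5   5   7  12  12  17  17  19
  6   0   0  12  12  17  17  19  24  24  29

7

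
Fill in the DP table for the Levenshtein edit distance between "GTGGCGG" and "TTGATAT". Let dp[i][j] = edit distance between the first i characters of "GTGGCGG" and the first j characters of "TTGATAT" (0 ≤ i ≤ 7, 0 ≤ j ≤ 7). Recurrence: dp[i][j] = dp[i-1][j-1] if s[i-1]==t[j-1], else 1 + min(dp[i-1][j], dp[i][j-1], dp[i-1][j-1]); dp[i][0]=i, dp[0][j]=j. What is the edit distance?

   ''  T  T  G  A  T  A  T
''  0  1  2  3  4  5  6  7
 G  1  1  2  2  3  4  5  6
 T  2  1  1  2  3  3  4  5
 G  3  2  2  1  2  3  4  5
 G  4  3  3  2  2  3  4  5
 C  5  4  4  3  3  3  4  5
 G  6  5  5  4  4  4  4  5
 G  7  6  6  5  5  5  5  5

5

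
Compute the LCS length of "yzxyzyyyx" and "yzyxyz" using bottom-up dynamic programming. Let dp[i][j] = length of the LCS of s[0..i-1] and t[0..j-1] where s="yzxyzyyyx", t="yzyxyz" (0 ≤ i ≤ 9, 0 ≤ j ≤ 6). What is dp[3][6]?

3

   ''  y  z  y  x  y  z
''  0  0  0  0  0  0  0
 y  0  1  1  1  1  1  1
 z  0  1  2  2  2  2  2
 x  0  1  2  2  3  3  3
 y  0  1  2  3  3  4  4
 z  0  1  2  3  3  4  5
 y  0  1  2  3  3  4  5
 y  0  1  2  3  3  4  5
 y  0  1  2  3  3  4  5
 x  0  1  2  3  4  4  5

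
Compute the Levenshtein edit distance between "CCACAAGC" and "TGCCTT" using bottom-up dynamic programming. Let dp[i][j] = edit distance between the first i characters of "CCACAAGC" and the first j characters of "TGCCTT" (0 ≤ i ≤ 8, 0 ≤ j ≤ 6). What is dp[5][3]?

   ''  T  G  C  C  T  T
''  0  1  2  3  4  5  6
 C  1  1  2  2  3  4  5
 C  2  2  2  2  2  3  4
 A  3  3  3  3  3  3  4
 C  4  4  4  3  3  4  4
 A  5  5  5  4  4  4  5
 A  6  6  6  5  5  5  5
 G  7  7  6  6  6  6  6
 C  8  8  7  6  6  7  7

4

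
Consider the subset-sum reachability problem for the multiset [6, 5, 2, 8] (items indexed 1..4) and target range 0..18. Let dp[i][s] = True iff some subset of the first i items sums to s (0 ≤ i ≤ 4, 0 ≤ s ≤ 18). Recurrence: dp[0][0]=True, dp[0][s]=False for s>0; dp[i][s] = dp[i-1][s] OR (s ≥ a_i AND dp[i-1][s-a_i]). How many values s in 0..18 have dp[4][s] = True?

12

i\s   0   1   2   3   4   5   6   7   8   9  10  11  12  13  14  15  16  17  18
  0   T   F   F   F   F   F   F   F   F   F   F   F   F   F   F   F   F   F   F
  1   T   F   F   F   F   F   T   F   F   F   F   F   F   F   F   F   F   F   F
  2   T   F   F   F   F   T   T   F   F   F   F   T   F   F   F   F   F   F   F
  3   T   F   T   F   F   T   T   T   T   F   F   T   F   T   F   F   F   F   F
  4   T   F   T   F   F   T   T   T   T   F   T   T   F   T   T   T   T   F   F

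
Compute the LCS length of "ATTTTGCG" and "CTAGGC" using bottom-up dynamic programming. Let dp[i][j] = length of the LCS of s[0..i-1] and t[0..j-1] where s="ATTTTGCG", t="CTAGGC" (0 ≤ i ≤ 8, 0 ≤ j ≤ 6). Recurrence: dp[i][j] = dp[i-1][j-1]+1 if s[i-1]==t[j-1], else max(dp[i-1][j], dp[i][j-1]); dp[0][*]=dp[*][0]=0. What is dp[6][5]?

2

   ''  C  T  A  G  G  C
''  0  0  0  0  0  0  0
 A  0  0  0  1  1  1  1
 T  0  0  1  1  1  1  1
 T  0  0  1  1  1  1  1
 T  0  0  1  1  1  1  1
 T  0  0  1  1  1  1  1
 G  0  0  1  1  2  2  2
 C  0  1  1  1  2  2  3
 G  0  1  1  1  2  3  3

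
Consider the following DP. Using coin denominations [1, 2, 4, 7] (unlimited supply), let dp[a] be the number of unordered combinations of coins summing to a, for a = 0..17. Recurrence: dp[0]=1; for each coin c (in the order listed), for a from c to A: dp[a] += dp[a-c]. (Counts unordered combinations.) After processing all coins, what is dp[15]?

30

after  coin     0     1     2     3     4     5     6     7     8     9    10    11    12    13    14    15    16    17
          1     1     1     1     1     1     1     1     1     1     1     1     1     1     1     1     1     1     1
          2     1     1     2     2     3     3     4     4     5     5     6     6     7     7     8     8     9     9
          4     1     1     2     2     4     4     6     6     9     9    12    12    16    16    20    20    25    25
          7     1     1     2     2     4     4     6     7    10    11    14    16    20    22    27    30    36    39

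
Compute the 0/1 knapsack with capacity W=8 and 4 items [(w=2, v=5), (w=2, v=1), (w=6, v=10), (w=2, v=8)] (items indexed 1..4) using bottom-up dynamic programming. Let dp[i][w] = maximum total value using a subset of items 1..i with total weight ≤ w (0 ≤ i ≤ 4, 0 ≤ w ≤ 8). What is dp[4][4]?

i\w   0   1   2   3   4   5   6   7   8
  0   0   0   0   0   0   0   0   0   0
  1   0   0   5   5   5   5   5   5   5
  2   0   0   5   5   6   6   6   6   6
  3   0   0   5   5   6   6  10  10  15
  4   0   0   8   8  13  13  14  14  18

13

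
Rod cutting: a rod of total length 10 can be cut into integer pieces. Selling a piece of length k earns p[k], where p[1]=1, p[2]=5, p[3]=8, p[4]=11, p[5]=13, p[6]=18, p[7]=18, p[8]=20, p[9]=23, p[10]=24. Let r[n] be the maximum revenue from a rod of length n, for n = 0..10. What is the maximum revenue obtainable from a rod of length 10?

   n    0    1    2    3    4    5    6    7    8    9   10
r[n]    0    1    5    8   11   13   18   19   23   26   29

29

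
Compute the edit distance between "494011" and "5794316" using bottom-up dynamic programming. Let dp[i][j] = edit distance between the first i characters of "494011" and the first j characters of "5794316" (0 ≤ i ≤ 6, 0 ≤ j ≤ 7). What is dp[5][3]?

5

   ''  5  7  9  4  3  1  6
''  0  1  2  3  4  5  6  7
 4  1  1  2  3  3  4  5  6
 9  2  2  2  2  3  4  5  6
 4  3  3  3  3  2  3  4  5
 0  4  4  4  4  3  3  4  5
 1  5  5  5  5  4  4  3  4
 1  6  6  6  6  5  5  4  4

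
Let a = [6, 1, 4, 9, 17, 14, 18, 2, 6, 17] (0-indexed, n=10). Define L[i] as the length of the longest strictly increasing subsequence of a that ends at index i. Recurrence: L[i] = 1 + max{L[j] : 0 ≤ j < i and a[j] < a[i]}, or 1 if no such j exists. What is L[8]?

   i    0    1    2    3    4    5    6    7    8    9
a[i]    6    1    4    9   17   14   18    2    6   17
L[i]    1    1    2    3    4    4    5    2    3    5

3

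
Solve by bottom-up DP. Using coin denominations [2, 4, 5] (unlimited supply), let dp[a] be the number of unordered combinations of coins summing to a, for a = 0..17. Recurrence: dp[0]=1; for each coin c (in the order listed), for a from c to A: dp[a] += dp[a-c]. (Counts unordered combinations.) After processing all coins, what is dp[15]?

4

after  coin     0     1     2     3     4     5     6     7     8     9    10    11    12    13    14    15    16    17
          2     1     0     1     0     1     0     1     0     1     0     1     0     1     0     1     0     1     0
          4     1     0     1     0     2     0     2     0     3     0     3     0     4     0     4     0     5     0
          5     1     0     1     0     2     1     2     1     3     2     4     2     5     3     6     4     7     5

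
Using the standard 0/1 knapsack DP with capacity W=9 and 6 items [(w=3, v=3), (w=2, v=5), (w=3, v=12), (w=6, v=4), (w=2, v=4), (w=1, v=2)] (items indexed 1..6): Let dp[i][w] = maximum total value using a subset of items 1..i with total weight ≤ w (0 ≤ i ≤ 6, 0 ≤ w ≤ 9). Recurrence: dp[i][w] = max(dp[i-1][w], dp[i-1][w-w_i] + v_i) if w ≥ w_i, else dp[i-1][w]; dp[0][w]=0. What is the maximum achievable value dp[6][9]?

i\w   0   1   2   3   4   5   6   7   8   9
  0   0   0   0   0   0   0   0   0   0   0
  1   0   0   0   3   3   3   3   3   3   3
  2   0   0   5   5   5   8   8   8   8   8
  3   0   0   5  12  12  17  17  17  20  20
  4   0   0   5  12  12  17  17  17  20  20
  5   0   0   5  12  12  17  17  21  21  21
  6   0   2   5  12  14  17  19  21  23  23

23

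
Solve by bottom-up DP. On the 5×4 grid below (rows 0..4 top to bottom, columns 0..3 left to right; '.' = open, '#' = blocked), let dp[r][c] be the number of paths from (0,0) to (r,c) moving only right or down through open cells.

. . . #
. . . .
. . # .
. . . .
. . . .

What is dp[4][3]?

r\c   0   1   2   3
  0   1   1   1   0
  1   1   2   3   3
  2   1   3   0   3
  3   1   4   4   7
  4   1   5   9  16

16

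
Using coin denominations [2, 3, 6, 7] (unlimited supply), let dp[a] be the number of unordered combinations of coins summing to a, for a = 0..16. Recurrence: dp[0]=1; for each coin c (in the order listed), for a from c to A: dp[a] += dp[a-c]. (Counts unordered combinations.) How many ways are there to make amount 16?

after  coin     0     1     2     3     4     5     6     7     8     9    10    11    12    13    14    15    16
          2     1     0     1     0     1     0     1     0     1     0     1     0     1     0     1     0     1
          3     1     0     1     1     1     1     2     1     2     2     2     2     3     2     3     3     3
          6     1     0     1     1     1     1     3     1     3     3     3     3     6     3     6     6     6
          7     1     0     1     1     1     1     3     2     3     4     4     4     7     6     8     9    10

10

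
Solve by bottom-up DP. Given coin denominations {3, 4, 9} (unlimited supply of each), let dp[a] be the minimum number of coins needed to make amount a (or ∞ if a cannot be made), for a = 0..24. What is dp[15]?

3

 a  0  1  2  3  4  5  6  7  8  9 10 11 12 13 14 15 16 17 18 19 20 21 22 23 24
dp  0  -  -  1  1  -  2  2  2  1  3  3  2  2  4  3  3  3  2  4  4  3  3  5  4
(- denotes ∞ / unreachable)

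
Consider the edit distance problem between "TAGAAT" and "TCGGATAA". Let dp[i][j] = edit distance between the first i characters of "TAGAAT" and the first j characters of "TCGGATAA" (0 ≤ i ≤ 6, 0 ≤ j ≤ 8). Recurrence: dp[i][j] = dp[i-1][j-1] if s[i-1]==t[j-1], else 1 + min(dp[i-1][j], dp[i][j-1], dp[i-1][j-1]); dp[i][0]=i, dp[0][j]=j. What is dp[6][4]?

4

   ''  T  C  G  G  A  T  A  A
''  0  1  2  3  4  5  6  7  8
 T  1  0  1  2  3  4  5  6  7
 A  2  1  1  2  3  3  4  5  6
 G  3  2  2  1  2  3  4  5  6
 A  4  3  3  2  2  2  3  4  5
 A  5  4  4  3  3  2  3  3  4
 T  6  5  5  4  4  3  2  3  4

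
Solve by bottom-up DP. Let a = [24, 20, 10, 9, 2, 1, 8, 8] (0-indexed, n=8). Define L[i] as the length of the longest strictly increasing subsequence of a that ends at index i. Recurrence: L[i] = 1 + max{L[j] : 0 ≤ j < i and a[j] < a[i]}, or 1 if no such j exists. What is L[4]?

   i    0    1    2    3    4    5    6    7
a[i]   24   20   10    9    2    1    8    8
L[i]    1    1    1    1    1    1    2    2

1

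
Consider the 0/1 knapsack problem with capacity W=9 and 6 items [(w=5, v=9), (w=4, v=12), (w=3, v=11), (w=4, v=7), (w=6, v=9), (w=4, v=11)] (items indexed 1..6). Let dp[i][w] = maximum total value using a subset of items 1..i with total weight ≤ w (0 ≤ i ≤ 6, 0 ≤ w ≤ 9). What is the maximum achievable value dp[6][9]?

23

i\w   0   1   2   3   4   5   6   7   8   9
  0   0   0   0   0   0   0   0   0   0   0
  1   0   0   0   0   0   9   9   9   9   9
  2   0   0   0   0  12  12  12  12  12  21
  3   0   0   0  11  12  12  12  23  23  23
  4   0   0   0  11  12  12  12  23  23  23
  5   0   0   0  11  12  12  12  23  23  23
  6   0   0   0  11  12  12  12  23  23  23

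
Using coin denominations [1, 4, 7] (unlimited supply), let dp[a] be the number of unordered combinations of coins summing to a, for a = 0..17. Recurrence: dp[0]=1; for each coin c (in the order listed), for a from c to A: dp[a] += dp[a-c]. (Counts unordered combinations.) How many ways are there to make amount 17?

after  coin     0     1     2     3     4     5     6     7     8     9    10    11    12    13    14    15    16    17
          1     1     1     1     1     1     1     1     1     1     1     1     1     1     1     1     1     1     1
          4     1     1     1     1     2     2     2     2     3     3     3     3     4     4     4     4     5     5
          7     1     1     1     1     2     2     2     3     4     4     4     5     6     6     7     8     9     9

9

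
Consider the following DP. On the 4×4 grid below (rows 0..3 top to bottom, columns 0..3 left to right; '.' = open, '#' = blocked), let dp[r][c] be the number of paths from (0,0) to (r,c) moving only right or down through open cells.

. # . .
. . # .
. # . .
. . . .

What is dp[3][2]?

r\c   0   1   2   3
  0   1   0   0   0
  1   1   1   0   0
  2   1   0   0   0
  3   1   1   1   1

1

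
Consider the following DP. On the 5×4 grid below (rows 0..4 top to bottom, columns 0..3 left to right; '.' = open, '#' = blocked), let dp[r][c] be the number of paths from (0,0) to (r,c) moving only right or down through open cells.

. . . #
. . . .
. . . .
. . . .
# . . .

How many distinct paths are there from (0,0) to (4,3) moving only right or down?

33

r\c   0   1   2   3
  0   1   1   1   0
  1   1   2   3   3
  2   1   3   6   9
  3   1   4  10  19
  4   0   4  14  33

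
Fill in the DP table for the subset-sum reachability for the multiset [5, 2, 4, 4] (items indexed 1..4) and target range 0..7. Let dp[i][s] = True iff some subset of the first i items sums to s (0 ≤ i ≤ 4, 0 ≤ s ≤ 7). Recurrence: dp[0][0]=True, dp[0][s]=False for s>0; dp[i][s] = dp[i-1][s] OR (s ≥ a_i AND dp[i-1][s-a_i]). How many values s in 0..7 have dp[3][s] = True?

i\s   0   1   2   3   4   5   6   7
  0   T   F   F   F   F   F   F   F
  1   T   F   F   F   F   T   F   F
  2   T   F   T   F   F   T   F   T
  3   T   F   T   F   T   T   T   T
  4   T   F   T   F   T   T   T   T

6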